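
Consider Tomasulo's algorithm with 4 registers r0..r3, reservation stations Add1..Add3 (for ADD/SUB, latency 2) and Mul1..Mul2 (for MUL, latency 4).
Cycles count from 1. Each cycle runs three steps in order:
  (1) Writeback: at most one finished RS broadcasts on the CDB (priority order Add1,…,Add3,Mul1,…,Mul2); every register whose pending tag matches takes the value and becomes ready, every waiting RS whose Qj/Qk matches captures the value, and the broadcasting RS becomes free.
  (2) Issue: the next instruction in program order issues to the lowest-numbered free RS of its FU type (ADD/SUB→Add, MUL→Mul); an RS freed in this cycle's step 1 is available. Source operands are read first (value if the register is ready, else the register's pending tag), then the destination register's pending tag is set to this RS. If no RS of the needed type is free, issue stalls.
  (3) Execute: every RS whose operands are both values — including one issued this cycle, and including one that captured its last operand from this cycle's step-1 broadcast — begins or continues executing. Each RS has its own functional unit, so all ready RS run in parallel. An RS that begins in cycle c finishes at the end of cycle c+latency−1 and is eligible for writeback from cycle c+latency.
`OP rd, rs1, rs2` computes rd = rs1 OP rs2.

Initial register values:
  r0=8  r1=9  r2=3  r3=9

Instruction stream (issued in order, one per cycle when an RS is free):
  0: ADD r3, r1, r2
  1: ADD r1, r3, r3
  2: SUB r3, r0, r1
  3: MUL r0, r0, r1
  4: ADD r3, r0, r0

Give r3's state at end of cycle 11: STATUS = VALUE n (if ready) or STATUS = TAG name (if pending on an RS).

c1: issue ADD r3<-Add1 | r0:8,r1:9,r2:3,r3:Add1
c2: issue ADD r1<-Add2 | r0:8,r1:Add2,r2:3,r3:Add1
c3: CDB Add1=12; issue SUB r3<-Add1 | r0:8,r1:Add2,r2:3,r3:Add1
c4: issue MUL r0<-Mul1 | r0:Mul1,r1:Add2,r2:3,r3:Add1
c5: CDB Add2=24; issue ADD r3<-Add2 | r0:Mul1,r1:24,r2:3,r3:Add2
c6: - | r0:Mul1,r1:24,r2:3,r3:Add2
c7: CDB Add1=-16 | r0:Mul1,r1:24,r2:3,r3:Add2
c8: - | r0:Mul1,r1:24,r2:3,r3:Add2
c9: CDB Mul1=192 | r0:192,r1:24,r2:3,r3:Add2
c10: - | r0:192,r1:24,r2:3,r3:Add2
c11: CDB Add2=384 | r0:192,r1:24,r2:3,r3:384

STATUS = VALUE 384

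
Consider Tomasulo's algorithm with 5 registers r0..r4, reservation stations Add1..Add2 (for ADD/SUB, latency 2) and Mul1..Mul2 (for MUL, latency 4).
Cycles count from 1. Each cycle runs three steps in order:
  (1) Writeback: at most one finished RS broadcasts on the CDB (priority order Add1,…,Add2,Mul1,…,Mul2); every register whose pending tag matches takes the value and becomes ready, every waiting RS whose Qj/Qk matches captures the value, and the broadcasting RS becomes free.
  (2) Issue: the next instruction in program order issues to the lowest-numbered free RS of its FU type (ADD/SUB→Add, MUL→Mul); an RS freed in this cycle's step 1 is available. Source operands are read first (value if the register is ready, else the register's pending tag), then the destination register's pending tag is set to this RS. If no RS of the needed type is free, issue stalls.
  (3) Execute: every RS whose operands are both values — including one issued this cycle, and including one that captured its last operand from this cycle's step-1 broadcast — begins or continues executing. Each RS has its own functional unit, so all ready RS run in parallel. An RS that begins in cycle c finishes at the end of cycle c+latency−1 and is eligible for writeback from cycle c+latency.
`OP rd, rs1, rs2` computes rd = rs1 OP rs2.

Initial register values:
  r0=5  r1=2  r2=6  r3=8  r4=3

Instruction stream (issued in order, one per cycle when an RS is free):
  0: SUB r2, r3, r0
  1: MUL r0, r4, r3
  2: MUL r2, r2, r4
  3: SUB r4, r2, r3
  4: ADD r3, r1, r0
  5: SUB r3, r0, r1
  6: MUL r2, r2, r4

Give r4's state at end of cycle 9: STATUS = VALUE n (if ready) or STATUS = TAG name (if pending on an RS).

STATUS = VALUE 1

cycle 1: issue SUB r2<-Add1 // r0:5,r1:2,r2:Add1,r3:8,r4:3
cycle 2: issue MUL r0<-Mul1 // r0:Mul1,r1:2,r2:Add1,r3:8,r4:3
cycle 3: CDB Add1=3; issue MUL r2<-Mul2 // r0:Mul1,r1:2,r2:Mul2,r3:8,r4:3
cycle 4: issue SUB r4<-Add1 // r0:Mul1,r1:2,r2:Mul2,r3:8,r4:Add1
cycle 5: issue ADD r3<-Add2 // r0:Mul1,r1:2,r2:Mul2,r3:Add2,r4:Add1
cycle 6: CDB Mul1=24; stall // r0:24,r1:2,r2:Mul2,r3:Add2,r4:Add1
cycle 7: CDB Mul2=9; stall // r0:24,r1:2,r2:9,r3:Add2,r4:Add1
cycle 8: CDB Add2=26; issue SUB r3<-Add2 // r0:24,r1:2,r2:9,r3:Add2,r4:Add1
cycle 9: CDB Add1=1; issue MUL r2<-Mul1 // r0:24,r1:2,r2:Mul1,r3:Add2,r4:1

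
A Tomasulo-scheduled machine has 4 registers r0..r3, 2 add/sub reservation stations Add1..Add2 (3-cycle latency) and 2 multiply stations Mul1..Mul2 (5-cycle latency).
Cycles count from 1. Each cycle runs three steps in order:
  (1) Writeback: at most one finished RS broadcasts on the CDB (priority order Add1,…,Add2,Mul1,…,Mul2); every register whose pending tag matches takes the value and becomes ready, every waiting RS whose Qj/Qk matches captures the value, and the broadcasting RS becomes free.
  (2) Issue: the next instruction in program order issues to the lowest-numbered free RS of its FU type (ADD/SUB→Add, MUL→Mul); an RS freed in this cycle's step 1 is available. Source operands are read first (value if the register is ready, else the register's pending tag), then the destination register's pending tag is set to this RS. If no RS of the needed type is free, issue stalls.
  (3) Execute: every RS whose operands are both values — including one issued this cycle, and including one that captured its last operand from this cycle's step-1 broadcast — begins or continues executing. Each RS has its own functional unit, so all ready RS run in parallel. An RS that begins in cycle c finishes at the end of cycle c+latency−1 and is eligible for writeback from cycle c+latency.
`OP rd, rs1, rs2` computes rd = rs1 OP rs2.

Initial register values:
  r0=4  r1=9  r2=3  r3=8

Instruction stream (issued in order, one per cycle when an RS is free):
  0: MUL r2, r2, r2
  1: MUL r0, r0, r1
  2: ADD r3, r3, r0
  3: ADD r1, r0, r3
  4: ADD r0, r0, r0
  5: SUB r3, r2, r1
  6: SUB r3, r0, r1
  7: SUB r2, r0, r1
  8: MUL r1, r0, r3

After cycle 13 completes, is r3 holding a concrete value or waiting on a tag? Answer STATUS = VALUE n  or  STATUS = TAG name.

cycle 1: issue MUL r2<-Mul1 // r0:4,r1:9,r2:Mul1,r3:8
cycle 2: issue MUL r0<-Mul2 // r0:Mul2,r1:9,r2:Mul1,r3:8
cycle 3: issue ADD r3<-Add1 // r0:Mul2,r1:9,r2:Mul1,r3:Add1
cycle 4: issue ADD r1<-Add2 // r0:Mul2,r1:Add2,r2:Mul1,r3:Add1
cycle 5: stall // r0:Mul2,r1:Add2,r2:Mul1,r3:Add1
cycle 6: CDB Mul1=9; stall // r0:Mul2,r1:Add2,r2:9,r3:Add1
cycle 7: CDB Mul2=36; stall // r0:36,r1:Add2,r2:9,r3:Add1
cycle 8: stall // r0:36,r1:Add2,r2:9,r3:Add1
cycle 9: stall // r0:36,r1:Add2,r2:9,r3:Add1
cycle 10: CDB Add1=44; issue ADD r0<-Add1 // r0:Add1,r1:Add2,r2:9,r3:44
cycle 11: stall // r0:Add1,r1:Add2,r2:9,r3:44
cycle 12: stall // r0:Add1,r1:Add2,r2:9,r3:44
cycle 13: CDB Add1=72; issue SUB r3<-Add1 // r0:72,r1:Add2,r2:9,r3:Add1

STATUS = TAG Add1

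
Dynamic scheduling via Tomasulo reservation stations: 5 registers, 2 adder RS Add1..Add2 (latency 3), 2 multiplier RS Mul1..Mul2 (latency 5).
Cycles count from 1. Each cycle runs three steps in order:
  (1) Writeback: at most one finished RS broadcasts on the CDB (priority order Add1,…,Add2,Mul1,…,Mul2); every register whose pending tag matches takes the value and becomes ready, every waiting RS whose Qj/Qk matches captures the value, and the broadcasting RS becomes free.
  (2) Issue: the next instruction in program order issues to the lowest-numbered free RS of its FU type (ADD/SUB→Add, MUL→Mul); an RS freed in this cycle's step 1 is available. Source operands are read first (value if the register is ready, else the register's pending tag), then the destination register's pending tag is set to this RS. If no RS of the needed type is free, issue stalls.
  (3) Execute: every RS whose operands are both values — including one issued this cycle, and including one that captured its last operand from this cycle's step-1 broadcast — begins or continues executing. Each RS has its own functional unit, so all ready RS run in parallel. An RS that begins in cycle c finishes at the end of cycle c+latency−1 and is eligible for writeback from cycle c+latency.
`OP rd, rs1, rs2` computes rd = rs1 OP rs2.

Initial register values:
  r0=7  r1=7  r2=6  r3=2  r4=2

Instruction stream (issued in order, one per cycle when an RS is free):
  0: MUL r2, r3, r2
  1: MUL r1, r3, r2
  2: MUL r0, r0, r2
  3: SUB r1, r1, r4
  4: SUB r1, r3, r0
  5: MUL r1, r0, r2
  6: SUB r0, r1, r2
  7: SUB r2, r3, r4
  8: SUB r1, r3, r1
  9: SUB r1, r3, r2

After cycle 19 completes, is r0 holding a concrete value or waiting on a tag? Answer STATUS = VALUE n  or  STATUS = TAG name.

cycle 1: issue MUL r2<-Mul1 // r0:7,r1:7,r2:Mul1,r3:2,r4:2
cycle 2: issue MUL r1<-Mul2 // r0:7,r1:Mul2,r2:Mul1,r3:2,r4:2
cycle 3: stall // r0:7,r1:Mul2,r2:Mul1,r3:2,r4:2
cycle 4: stall // r0:7,r1:Mul2,r2:Mul1,r3:2,r4:2
cycle 5: stall // r0:7,r1:Mul2,r2:Mul1,r3:2,r4:2
cycle 6: CDB Mul1=12; issue MUL r0<-Mul1 // r0:Mul1,r1:Mul2,r2:12,r3:2,r4:2
cycle 7: issue SUB r1<-Add1 // r0:Mul1,r1:Add1,r2:12,r3:2,r4:2
cycle 8: issue SUB r1<-Add2 // r0:Mul1,r1:Add2,r2:12,r3:2,r4:2
cycle 9: stall // r0:Mul1,r1:Add2,r2:12,r3:2,r4:2
cycle 10: stall // r0:Mul1,r1:Add2,r2:12,r3:2,r4:2
cycle 11: CDB Mul1=84; issue MUL r1<-Mul1 // r0:84,r1:Mul1,r2:12,r3:2,r4:2
cycle 12: CDB Mul2=24; stall // r0:84,r1:Mul1,r2:12,r3:2,r4:2
cycle 13: stall // r0:84,r1:Mul1,r2:12,r3:2,r4:2
cycle 14: CDB Add2=-82; issue SUB r0<-Add2 // r0:Add2,r1:Mul1,r2:12,r3:2,r4:2
cycle 15: CDB Add1=22; issue SUB r2<-Add1 // r0:Add2,r1:Mul1,r2:Add1,r3:2,r4:2
cycle 16: CDB Mul1=1008; stall // r0:Add2,r1:1008,r2:Add1,r3:2,r4:2
cycle 17: stall // r0:Add2,r1:1008,r2:Add1,r3:2,r4:2
cycle 18: CDB Add1=0; issue SUB r1<-Add1 // r0:Add2,r1:Add1,r2:0,r3:2,r4:2
cycle 19: CDB Add2=996; issue SUB r1<-Add2 // r0:996,r1:Add2,r2:0,r3:2,r4:2

STATUS = VALUE 996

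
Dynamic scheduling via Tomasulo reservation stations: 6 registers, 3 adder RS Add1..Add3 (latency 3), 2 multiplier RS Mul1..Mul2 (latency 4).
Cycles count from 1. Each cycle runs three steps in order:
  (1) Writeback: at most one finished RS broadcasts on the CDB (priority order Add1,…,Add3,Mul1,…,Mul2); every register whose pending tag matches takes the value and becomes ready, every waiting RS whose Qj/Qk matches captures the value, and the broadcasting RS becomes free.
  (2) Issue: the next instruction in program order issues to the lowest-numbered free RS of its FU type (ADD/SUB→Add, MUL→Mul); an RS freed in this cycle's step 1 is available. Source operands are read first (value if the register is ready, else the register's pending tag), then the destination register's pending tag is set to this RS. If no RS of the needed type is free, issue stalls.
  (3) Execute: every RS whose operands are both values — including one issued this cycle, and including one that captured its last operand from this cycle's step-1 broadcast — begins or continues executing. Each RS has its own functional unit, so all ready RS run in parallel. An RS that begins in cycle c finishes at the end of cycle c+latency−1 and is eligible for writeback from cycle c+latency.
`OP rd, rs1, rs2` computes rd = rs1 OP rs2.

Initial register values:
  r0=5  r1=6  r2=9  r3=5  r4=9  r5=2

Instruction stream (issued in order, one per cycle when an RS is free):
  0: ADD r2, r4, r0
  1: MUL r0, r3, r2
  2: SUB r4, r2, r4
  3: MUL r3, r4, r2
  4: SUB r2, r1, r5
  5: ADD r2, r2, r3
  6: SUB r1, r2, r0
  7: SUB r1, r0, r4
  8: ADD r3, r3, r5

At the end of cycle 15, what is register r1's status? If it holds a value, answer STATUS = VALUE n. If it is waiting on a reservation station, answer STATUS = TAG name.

STATUS = VALUE 65

cycle 1: issue ADD r2<-Add1 // r0:5,r1:6,r2:Add1,r3:5,r4:9,r5:2
cycle 2: issue MUL r0<-Mul1 // r0:Mul1,r1:6,r2:Add1,r3:5,r4:9,r5:2
cycle 3: issue SUB r4<-Add2 // r0:Mul1,r1:6,r2:Add1,r3:5,r4:Add2,r5:2
cycle 4: CDB Add1=14; issue MUL r3<-Mul2 // r0:Mul1,r1:6,r2:14,r3:Mul2,r4:Add2,r5:2
cycle 5: issue SUB r2<-Add1 // r0:Mul1,r1:6,r2:Add1,r3:Mul2,r4:Add2,r5:2
cycle 6: issue ADD r2<-Add3 // r0:Mul1,r1:6,r2:Add3,r3:Mul2,r4:Add2,r5:2
cycle 7: CDB Add2=5; issue SUB r1<-Add2 // r0:Mul1,r1:Add2,r2:Add3,r3:Mul2,r4:5,r5:2
cycle 8: CDB Add1=4; issue SUB r1<-Add1 // r0:Mul1,r1:Add1,r2:Add3,r3:Mul2,r4:5,r5:2
cycle 9: CDB Mul1=70; stall // r0:70,r1:Add1,r2:Add3,r3:Mul2,r4:5,r5:2
cycle 10: stall // r0:70,r1:Add1,r2:Add3,r3:Mul2,r4:5,r5:2
cycle 11: CDB Mul2=70; stall // r0:70,r1:Add1,r2:Add3,r3:70,r4:5,r5:2
cycle 12: CDB Add1=65; issue ADD r3<-Add1 // r0:70,r1:65,r2:Add3,r3:Add1,r4:5,r5:2
cycle 13: - // r0:70,r1:65,r2:Add3,r3:Add1,r4:5,r5:2
cycle 14: CDB Add3=74 // r0:70,r1:65,r2:74,r3:Add1,r4:5,r5:2
cycle 15: CDB Add1=72 // r0:70,r1:65,r2:74,r3:72,r4:5,r5:2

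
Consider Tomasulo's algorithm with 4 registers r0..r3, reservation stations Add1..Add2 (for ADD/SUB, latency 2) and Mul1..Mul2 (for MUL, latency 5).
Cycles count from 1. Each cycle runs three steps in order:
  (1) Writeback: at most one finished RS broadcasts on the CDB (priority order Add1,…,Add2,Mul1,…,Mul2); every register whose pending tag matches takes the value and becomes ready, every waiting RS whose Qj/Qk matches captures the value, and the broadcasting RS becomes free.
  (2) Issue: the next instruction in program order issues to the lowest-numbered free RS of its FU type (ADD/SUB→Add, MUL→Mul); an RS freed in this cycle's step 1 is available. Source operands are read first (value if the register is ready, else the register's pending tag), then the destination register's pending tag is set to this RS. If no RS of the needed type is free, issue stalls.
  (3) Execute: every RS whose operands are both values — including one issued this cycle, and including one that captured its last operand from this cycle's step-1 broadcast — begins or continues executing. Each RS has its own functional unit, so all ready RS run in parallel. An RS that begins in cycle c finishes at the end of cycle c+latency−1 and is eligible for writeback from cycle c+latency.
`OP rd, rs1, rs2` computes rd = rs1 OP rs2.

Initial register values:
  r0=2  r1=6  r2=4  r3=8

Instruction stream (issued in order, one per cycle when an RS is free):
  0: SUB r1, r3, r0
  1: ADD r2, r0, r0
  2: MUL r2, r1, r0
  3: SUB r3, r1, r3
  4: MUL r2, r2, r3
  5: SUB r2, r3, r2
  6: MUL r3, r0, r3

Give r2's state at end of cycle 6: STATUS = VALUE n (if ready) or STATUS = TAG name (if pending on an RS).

STATUS = TAG Add1

  c1: issue SUB r1<-Add1  regs: r0:2,r1:Add1,r2:4,r3:8
  c2: issue ADD r2<-Add2  regs: r0:2,r1:Add1,r2:Add2,r3:8
  c3: CDB Add1=6; issue MUL r2<-Mul1  regs: r0:2,r1:6,r2:Mul1,r3:8
  c4: CDB Add2=4; issue SUB r3<-Add1  regs: r0:2,r1:6,r2:Mul1,r3:Add1
  c5: issue MUL r2<-Mul2  regs: r0:2,r1:6,r2:Mul2,r3:Add1
  c6: CDB Add1=-2; issue SUB r2<-Add1  regs: r0:2,r1:6,r2:Add1,r3:-2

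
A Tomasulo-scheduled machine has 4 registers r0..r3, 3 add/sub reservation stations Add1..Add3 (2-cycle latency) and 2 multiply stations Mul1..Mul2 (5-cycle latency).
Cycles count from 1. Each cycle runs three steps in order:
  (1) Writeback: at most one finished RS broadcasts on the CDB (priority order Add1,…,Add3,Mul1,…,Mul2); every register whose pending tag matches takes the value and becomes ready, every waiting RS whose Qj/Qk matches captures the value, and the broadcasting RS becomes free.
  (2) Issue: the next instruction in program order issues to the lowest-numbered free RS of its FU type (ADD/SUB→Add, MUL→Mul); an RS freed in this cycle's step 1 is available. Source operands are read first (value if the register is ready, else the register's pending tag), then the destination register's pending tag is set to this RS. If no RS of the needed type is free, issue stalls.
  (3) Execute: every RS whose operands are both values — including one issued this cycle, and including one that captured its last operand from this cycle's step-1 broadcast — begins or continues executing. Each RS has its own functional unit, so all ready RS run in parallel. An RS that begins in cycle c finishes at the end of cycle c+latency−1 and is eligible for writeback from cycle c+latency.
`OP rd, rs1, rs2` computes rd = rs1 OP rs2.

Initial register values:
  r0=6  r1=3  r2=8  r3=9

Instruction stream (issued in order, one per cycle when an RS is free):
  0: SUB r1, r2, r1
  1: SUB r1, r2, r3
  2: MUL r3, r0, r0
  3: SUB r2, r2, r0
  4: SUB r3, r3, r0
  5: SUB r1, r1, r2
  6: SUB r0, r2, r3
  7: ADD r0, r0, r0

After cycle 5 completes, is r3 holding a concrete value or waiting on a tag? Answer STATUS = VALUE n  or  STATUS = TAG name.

STATUS = TAG Add2

c1: issue SUB r1<-Add1 | r0:6,r1:Add1,r2:8,r3:9
c2: issue SUB r1<-Add2 | r0:6,r1:Add2,r2:8,r3:9
c3: CDB Add1=5; issue MUL r3<-Mul1 | r0:6,r1:Add2,r2:8,r3:Mul1
c4: CDB Add2=-1; issue SUB r2<-Add1 | r0:6,r1:-1,r2:Add1,r3:Mul1
c5: issue SUB r3<-Add2 | r0:6,r1:-1,r2:Add1,r3:Add2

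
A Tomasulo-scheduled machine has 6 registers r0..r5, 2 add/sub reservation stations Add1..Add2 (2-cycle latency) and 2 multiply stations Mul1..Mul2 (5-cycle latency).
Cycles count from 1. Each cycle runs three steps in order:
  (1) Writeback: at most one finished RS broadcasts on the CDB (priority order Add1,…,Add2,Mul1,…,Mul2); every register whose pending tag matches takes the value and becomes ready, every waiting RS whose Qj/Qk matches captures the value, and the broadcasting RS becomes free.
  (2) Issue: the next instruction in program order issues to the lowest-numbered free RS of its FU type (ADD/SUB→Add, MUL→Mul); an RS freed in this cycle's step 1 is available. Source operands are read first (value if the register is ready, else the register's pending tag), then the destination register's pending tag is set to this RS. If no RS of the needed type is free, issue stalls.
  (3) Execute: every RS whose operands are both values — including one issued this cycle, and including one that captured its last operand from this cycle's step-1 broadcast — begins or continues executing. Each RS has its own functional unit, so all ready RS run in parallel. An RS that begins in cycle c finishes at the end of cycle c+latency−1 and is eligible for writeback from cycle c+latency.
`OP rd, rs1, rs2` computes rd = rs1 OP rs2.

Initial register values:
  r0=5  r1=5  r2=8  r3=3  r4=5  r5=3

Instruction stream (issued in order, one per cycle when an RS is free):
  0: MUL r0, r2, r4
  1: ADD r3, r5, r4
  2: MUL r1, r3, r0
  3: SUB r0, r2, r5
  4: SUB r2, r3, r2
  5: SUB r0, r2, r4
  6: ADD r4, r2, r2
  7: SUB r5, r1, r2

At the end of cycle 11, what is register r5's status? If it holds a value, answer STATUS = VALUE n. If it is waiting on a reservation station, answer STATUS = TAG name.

STATUS = TAG Add1

  c1: issue MUL r0<-Mul1  regs: r0:Mul1,r1:5,r2:8,r3:3,r4:5,r5:3
  c2: issue ADD r3<-Add1  regs: r0:Mul1,r1:5,r2:8,r3:Add1,r4:5,r5:3
  c3: issue MUL r1<-Mul2  regs: r0:Mul1,r1:Mul2,r2:8,r3:Add1,r4:5,r5:3
  c4: CDB Add1=8; issue SUB r0<-Add1  regs: r0:Add1,r1:Mul2,r2:8,r3:8,r4:5,r5:3
  c5: issue SUB r2<-Add2  regs: r0:Add1,r1:Mul2,r2:Add2,r3:8,r4:5,r5:3
  c6: CDB Add1=5; issue SUB r0<-Add1  regs: r0:Add1,r1:Mul2,r2:Add2,r3:8,r4:5,r5:3
  c7: CDB Add2=0; issue ADD r4<-Add2  regs: r0:Add1,r1:Mul2,r2:0,r3:8,r4:Add2,r5:3
  c8: CDB Mul1=40; stall  regs: r0:Add1,r1:Mul2,r2:0,r3:8,r4:Add2,r5:3
  c9: CDB Add1=-5; issue SUB r5<-Add1  regs: r0:-5,r1:Mul2,r2:0,r3:8,r4:Add2,r5:Add1
  c10: CDB Add2=0  regs: r0:-5,r1:Mul2,r2:0,r3:8,r4:0,r5:Add1
  c11: -  regs: r0:-5,r1:Mul2,r2:0,r3:8,r4:0,r5:Add1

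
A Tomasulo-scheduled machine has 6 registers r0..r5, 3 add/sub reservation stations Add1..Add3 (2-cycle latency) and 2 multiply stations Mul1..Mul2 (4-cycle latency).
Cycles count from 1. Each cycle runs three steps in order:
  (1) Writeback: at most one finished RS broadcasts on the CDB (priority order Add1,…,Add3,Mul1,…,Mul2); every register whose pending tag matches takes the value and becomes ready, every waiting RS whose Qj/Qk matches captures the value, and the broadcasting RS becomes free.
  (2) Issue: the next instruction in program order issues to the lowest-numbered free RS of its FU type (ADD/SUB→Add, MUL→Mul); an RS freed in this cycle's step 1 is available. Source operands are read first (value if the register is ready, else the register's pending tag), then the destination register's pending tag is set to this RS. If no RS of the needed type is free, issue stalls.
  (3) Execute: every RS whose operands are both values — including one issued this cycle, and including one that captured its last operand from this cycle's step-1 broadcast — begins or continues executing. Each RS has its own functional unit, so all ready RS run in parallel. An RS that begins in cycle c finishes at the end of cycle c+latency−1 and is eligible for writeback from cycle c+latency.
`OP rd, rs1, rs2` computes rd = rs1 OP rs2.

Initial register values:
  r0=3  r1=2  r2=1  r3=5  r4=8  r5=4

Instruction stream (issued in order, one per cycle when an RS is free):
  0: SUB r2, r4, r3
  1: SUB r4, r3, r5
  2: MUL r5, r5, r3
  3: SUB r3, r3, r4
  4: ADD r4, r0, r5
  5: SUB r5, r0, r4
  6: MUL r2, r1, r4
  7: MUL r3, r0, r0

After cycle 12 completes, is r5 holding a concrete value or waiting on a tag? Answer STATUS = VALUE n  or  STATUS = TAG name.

c1: issue SUB r2<-Add1 | r0:3,r1:2,r2:Add1,r3:5,r4:8,r5:4
c2: issue SUB r4<-Add2 | r0:3,r1:2,r2:Add1,r3:5,r4:Add2,r5:4
c3: CDB Add1=3; issue MUL r5<-Mul1 | r0:3,r1:2,r2:3,r3:5,r4:Add2,r5:Mul1
c4: CDB Add2=1; issue SUB r3<-Add1 | r0:3,r1:2,r2:3,r3:Add1,r4:1,r5:Mul1
c5: issue ADD r4<-Add2 | r0:3,r1:2,r2:3,r3:Add1,r4:Add2,r5:Mul1
c6: CDB Add1=4; issue SUB r5<-Add1 | r0:3,r1:2,r2:3,r3:4,r4:Add2,r5:Add1
c7: CDB Mul1=20; issue MUL r2<-Mul1 | r0:3,r1:2,r2:Mul1,r3:4,r4:Add2,r5:Add1
c8: issue MUL r3<-Mul2 | r0:3,r1:2,r2:Mul1,r3:Mul2,r4:Add2,r5:Add1
c9: CDB Add2=23 | r0:3,r1:2,r2:Mul1,r3:Mul2,r4:23,r5:Add1
c10: - | r0:3,r1:2,r2:Mul1,r3:Mul2,r4:23,r5:Add1
c11: CDB Add1=-20 | r0:3,r1:2,r2:Mul1,r3:Mul2,r4:23,r5:-20
c12: CDB Mul2=9 | r0:3,r1:2,r2:Mul1,r3:9,r4:23,r5:-20

STATUS = VALUE -20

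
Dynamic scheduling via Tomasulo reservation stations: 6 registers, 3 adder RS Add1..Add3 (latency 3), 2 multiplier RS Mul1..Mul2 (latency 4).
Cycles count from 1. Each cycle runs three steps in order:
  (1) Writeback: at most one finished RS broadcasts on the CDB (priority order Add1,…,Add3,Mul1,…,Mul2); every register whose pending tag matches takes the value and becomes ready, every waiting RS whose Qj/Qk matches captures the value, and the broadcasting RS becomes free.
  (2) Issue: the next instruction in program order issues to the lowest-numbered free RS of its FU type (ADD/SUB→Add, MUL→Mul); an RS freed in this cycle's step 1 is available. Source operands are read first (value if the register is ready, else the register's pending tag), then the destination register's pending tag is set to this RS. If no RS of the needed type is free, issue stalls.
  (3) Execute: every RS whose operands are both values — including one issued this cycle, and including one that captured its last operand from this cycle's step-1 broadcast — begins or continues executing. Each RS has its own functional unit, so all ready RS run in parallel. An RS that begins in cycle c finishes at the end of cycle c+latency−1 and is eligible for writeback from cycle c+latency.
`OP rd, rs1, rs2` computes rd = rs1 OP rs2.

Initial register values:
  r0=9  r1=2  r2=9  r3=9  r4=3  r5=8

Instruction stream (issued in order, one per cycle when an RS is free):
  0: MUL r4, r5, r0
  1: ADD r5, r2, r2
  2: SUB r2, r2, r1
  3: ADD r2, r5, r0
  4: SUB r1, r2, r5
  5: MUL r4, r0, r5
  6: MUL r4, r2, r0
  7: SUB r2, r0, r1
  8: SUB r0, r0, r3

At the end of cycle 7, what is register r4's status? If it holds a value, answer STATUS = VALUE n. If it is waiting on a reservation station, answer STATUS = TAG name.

STATUS = TAG Mul1

cycle 1: issue MUL r4<-Mul1 // r0:9,r1:2,r2:9,r3:9,r4:Mul1,r5:8
cycle 2: issue ADD r5<-Add1 // r0:9,r1:2,r2:9,r3:9,r4:Mul1,r5:Add1
cycle 3: issue SUB r2<-Add2 // r0:9,r1:2,r2:Add2,r3:9,r4:Mul1,r5:Add1
cycle 4: issue ADD r2<-Add3 // r0:9,r1:2,r2:Add3,r3:9,r4:Mul1,r5:Add1
cycle 5: CDB Add1=18; issue SUB r1<-Add1 // r0:9,r1:Add1,r2:Add3,r3:9,r4:Mul1,r5:18
cycle 6: CDB Add2=7; issue MUL r4<-Mul2 // r0:9,r1:Add1,r2:Add3,r3:9,r4:Mul2,r5:18
cycle 7: CDB Mul1=72; issue MUL r4<-Mul1 // r0:9,r1:Add1,r2:Add3,r3:9,r4:Mul1,r5:18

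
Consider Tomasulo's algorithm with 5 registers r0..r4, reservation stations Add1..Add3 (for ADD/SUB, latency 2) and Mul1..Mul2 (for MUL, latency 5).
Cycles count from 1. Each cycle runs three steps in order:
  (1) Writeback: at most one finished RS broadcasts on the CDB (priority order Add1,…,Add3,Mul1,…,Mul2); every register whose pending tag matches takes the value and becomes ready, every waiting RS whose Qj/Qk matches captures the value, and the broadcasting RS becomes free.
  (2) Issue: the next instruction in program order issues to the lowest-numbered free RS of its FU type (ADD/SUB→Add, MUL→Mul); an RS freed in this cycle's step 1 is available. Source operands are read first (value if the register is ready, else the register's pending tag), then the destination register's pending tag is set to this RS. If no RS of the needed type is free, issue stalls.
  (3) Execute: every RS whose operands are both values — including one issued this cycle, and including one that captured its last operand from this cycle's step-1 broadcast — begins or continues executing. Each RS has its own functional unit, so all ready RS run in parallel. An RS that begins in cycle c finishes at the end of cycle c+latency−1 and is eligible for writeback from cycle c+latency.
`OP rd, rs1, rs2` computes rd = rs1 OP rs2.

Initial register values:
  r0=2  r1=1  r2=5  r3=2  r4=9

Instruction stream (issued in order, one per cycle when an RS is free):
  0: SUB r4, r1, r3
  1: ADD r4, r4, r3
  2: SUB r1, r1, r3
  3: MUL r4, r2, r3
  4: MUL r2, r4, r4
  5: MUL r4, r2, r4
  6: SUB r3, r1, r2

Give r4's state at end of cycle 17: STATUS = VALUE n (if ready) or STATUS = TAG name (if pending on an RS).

c1: issue SUB r4<-Add1 | r0:2,r1:1,r2:5,r3:2,r4:Add1
c2: issue ADD r4<-Add2 | r0:2,r1:1,r2:5,r3:2,r4:Add2
c3: CDB Add1=-1; issue SUB r1<-Add1 | r0:2,r1:Add1,r2:5,r3:2,r4:Add2
c4: issue MUL r4<-Mul1 | r0:2,r1:Add1,r2:5,r3:2,r4:Mul1
c5: CDB Add1=-1; issue MUL r2<-Mul2 | r0:2,r1:-1,r2:Mul2,r3:2,r4:Mul1
c6: CDB Add2=1; stall | r0:2,r1:-1,r2:Mul2,r3:2,r4:Mul1
c7: stall | r0:2,r1:-1,r2:Mul2,r3:2,r4:Mul1
c8: stall | r0:2,r1:-1,r2:Mul2,r3:2,r4:Mul1
c9: CDB Mul1=10; issue MUL r4<-Mul1 | r0:2,r1:-1,r2:Mul2,r3:2,r4:Mul1
c10: issue SUB r3<-Add1 | r0:2,r1:-1,r2:Mul2,r3:Add1,r4:Mul1
c11: - | r0:2,r1:-1,r2:Mul2,r3:Add1,r4:Mul1
c12: - | r0:2,r1:-1,r2:Mul2,r3:Add1,r4:Mul1
c13: - | r0:2,r1:-1,r2:Mul2,r3:Add1,r4:Mul1
c14: CDB Mul2=100 | r0:2,r1:-1,r2:100,r3:Add1,r4:Mul1
c15: - | r0:2,r1:-1,r2:100,r3:Add1,r4:Mul1
c16: CDB Add1=-101 | r0:2,r1:-1,r2:100,r3:-101,r4:Mul1
c17: - | r0:2,r1:-1,r2:100,r3:-101,r4:Mul1

STATUS = TAG Mul1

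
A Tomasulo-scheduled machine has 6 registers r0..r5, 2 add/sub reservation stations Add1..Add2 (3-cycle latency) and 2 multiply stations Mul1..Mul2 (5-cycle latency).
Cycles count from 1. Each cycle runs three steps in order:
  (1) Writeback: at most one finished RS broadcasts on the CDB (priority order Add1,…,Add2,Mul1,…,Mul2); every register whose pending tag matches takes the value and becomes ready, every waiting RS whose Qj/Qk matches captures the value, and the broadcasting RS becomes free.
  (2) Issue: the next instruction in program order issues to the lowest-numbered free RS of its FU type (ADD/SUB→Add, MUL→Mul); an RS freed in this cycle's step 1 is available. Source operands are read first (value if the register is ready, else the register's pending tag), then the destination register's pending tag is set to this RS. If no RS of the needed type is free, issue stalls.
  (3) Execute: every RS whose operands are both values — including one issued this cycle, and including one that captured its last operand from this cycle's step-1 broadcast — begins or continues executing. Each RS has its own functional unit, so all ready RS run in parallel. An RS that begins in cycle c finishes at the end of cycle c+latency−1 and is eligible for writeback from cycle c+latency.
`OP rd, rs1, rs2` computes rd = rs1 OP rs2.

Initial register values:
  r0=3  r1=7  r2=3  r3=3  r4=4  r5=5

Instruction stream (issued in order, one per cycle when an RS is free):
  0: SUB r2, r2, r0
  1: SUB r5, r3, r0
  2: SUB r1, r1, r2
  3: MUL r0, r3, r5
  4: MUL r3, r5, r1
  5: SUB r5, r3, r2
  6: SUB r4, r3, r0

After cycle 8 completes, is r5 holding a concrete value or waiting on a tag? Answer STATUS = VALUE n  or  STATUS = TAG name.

  c1: issue SUB r2<-Add1  regs: r0:3,r1:7,r2:Add1,r3:3,r4:4,r5:5
  c2: issue SUB r5<-Add2  regs: r0:3,r1:7,r2:Add1,r3:3,r4:4,r5:Add2
  c3: stall  regs: r0:3,r1:7,r2:Add1,r3:3,r4:4,r5:Add2
  c4: CDB Add1=0; issue SUB r1<-Add1  regs: r0:3,r1:Add1,r2:0,r3:3,r4:4,r5:Add2
  c5: CDB Add2=0; issue MUL r0<-Mul1  regs: r0:Mul1,r1:Add1,r2:0,r3:3,r4:4,r5:0
  c6: issue MUL r3<-Mul2  regs: r0:Mul1,r1:Add1,r2:0,r3:Mul2,r4:4,r5:0
  c7: CDB Add1=7; issue SUB r5<-Add1  regs: r0:Mul1,r1:7,r2:0,r3:Mul2,r4:4,r5:Add1
  c8: issue SUB r4<-Add2  regs: r0:Mul1,r1:7,r2:0,r3:Mul2,r4:Add2,r5:Add1

STATUS = TAG Add1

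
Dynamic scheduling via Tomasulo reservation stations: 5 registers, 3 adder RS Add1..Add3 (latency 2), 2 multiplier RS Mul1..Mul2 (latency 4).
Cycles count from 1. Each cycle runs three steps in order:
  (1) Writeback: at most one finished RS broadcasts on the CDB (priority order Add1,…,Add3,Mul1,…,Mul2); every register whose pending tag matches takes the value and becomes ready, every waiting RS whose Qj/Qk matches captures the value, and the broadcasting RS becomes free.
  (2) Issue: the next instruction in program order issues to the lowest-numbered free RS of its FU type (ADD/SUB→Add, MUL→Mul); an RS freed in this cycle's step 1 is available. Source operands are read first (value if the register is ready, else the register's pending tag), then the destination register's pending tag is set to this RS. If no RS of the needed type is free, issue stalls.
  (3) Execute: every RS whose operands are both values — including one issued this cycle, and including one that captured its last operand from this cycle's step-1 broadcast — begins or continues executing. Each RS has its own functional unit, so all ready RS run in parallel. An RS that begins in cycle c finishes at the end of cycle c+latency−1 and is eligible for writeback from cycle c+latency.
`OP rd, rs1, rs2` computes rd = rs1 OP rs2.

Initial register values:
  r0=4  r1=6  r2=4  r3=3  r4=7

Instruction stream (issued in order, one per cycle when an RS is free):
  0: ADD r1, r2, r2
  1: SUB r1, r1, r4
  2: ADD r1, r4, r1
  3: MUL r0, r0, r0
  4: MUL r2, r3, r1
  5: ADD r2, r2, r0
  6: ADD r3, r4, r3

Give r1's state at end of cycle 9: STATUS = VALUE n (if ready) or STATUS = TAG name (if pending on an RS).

STATUS = VALUE 8

c1: issue ADD r1<-Add1 | r0:4,r1:Add1,r2:4,r3:3,r4:7
c2: issue SUB r1<-Add2 | r0:4,r1:Add2,r2:4,r3:3,r4:7
c3: CDB Add1=8; issue ADD r1<-Add1 | r0:4,r1:Add1,r2:4,r3:3,r4:7
c4: issue MUL r0<-Mul1 | r0:Mul1,r1:Add1,r2:4,r3:3,r4:7
c5: CDB Add2=1; issue MUL r2<-Mul2 | r0:Mul1,r1:Add1,r2:Mul2,r3:3,r4:7
c6: issue ADD r2<-Add2 | r0:Mul1,r1:Add1,r2:Add2,r3:3,r4:7
c7: CDB Add1=8; issue ADD r3<-Add1 | r0:Mul1,r1:8,r2:Add2,r3:Add1,r4:7
c8: CDB Mul1=16 | r0:16,r1:8,r2:Add2,r3:Add1,r4:7
c9: CDB Add1=10 | r0:16,r1:8,r2:Add2,r3:10,r4:7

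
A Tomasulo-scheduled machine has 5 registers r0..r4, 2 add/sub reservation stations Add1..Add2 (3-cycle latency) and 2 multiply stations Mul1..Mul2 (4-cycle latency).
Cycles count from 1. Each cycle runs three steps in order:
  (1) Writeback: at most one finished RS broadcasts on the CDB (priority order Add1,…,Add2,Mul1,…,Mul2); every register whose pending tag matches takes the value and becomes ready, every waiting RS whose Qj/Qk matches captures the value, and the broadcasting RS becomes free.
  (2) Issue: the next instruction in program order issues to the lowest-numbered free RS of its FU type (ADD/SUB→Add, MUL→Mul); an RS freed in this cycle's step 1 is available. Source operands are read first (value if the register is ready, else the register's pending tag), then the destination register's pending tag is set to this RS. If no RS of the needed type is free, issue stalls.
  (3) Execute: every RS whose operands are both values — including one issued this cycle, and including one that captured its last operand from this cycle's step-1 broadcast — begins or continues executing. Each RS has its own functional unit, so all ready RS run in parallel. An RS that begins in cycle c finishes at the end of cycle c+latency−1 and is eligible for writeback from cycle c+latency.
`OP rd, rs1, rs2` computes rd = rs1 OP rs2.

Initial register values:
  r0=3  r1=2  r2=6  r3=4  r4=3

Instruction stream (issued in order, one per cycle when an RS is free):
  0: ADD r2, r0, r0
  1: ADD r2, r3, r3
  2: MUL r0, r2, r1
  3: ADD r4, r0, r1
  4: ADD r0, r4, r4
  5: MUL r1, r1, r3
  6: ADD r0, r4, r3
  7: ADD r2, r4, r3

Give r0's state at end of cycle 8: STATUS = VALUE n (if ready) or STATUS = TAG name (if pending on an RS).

STATUS = TAG Add2

  c1: issue ADD r2<-Add1  regs: r0:3,r1:2,r2:Add1,r3:4,r4:3
  c2: issue ADD r2<-Add2  regs: r0:3,r1:2,r2:Add2,r3:4,r4:3
  c3: issue MUL r0<-Mul1  regs: r0:Mul1,r1:2,r2:Add2,r3:4,r4:3
  c4: CDB Add1=6; issue ADD r4<-Add1  regs: r0:Mul1,r1:2,r2:Add2,r3:4,r4:Add1
  c5: CDB Add2=8; issue ADD r0<-Add2  regs: r0:Add2,r1:2,r2:8,r3:4,r4:Add1
  c6: issue MUL r1<-Mul2  regs: r0:Add2,r1:Mul2,r2:8,r3:4,r4:Add1
  c7: stall  regs: r0:Add2,r1:Mul2,r2:8,r3:4,r4:Add1
  c8: stall  regs: r0:Add2,r1:Mul2,r2:8,r3:4,r4:Add1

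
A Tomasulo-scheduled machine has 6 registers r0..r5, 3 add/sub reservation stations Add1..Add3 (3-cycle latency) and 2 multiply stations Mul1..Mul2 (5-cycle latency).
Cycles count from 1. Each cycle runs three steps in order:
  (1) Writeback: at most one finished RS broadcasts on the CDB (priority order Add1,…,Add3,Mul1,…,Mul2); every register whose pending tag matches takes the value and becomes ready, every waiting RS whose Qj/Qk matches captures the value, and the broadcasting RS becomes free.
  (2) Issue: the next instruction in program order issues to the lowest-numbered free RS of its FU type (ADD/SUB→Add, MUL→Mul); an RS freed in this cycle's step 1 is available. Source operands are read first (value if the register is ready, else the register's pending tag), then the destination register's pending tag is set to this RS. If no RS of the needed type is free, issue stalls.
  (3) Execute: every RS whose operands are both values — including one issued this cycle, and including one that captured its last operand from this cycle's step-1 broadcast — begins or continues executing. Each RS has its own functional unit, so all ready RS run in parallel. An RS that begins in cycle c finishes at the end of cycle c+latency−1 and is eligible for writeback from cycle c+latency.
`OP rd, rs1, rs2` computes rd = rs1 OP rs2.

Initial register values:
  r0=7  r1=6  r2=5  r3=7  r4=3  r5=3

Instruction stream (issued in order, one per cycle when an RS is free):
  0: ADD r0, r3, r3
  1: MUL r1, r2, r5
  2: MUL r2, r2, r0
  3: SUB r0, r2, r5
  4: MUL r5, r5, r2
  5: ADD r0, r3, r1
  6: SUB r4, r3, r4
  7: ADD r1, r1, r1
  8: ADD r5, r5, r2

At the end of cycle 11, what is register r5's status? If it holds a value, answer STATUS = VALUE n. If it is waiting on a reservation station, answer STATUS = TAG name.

STATUS = TAG Mul1

c1: issue ADD r0<-Add1 | r0:Add1,r1:6,r2:5,r3:7,r4:3,r5:3
c2: issue MUL r1<-Mul1 | r0:Add1,r1:Mul1,r2:5,r3:7,r4:3,r5:3
c3: issue MUL r2<-Mul2 | r0:Add1,r1:Mul1,r2:Mul2,r3:7,r4:3,r5:3
c4: CDB Add1=14; issue SUB r0<-Add1 | r0:Add1,r1:Mul1,r2:Mul2,r3:7,r4:3,r5:3
c5: stall | r0:Add1,r1:Mul1,r2:Mul2,r3:7,r4:3,r5:3
c6: stall | r0:Add1,r1:Mul1,r2:Mul2,r3:7,r4:3,r5:3
c7: CDB Mul1=15; issue MUL r5<-Mul1 | r0:Add1,r1:15,r2:Mul2,r3:7,r4:3,r5:Mul1
c8: issue ADD r0<-Add2 | r0:Add2,r1:15,r2:Mul2,r3:7,r4:3,r5:Mul1
c9: CDB Mul2=70; issue SUB r4<-Add3 | r0:Add2,r1:15,r2:70,r3:7,r4:Add3,r5:Mul1
c10: stall | r0:Add2,r1:15,r2:70,r3:7,r4:Add3,r5:Mul1
c11: CDB Add2=22; issue ADD r1<-Add2 | r0:22,r1:Add2,r2:70,r3:7,r4:Add3,r5:Mul1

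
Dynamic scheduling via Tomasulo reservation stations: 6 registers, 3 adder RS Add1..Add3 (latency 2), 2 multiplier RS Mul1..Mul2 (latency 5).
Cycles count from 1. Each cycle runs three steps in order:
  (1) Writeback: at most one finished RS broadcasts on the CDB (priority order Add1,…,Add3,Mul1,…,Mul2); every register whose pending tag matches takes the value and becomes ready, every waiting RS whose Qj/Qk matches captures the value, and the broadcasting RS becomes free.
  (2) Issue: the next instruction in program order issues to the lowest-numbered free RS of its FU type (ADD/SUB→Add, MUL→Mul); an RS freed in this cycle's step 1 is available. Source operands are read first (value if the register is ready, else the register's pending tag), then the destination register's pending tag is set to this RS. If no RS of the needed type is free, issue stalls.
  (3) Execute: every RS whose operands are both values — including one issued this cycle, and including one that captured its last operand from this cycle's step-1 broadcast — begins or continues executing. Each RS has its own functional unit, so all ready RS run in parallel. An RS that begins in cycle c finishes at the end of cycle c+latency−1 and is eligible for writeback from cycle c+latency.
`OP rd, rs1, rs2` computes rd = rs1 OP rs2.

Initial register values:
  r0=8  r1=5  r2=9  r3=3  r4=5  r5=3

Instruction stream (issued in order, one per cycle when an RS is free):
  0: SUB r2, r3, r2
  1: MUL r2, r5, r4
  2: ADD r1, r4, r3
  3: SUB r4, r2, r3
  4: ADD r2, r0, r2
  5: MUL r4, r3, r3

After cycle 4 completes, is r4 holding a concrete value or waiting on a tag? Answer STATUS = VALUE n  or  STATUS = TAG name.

cycle 1: issue SUB r2<-Add1 // r0:8,r1:5,r2:Add1,r3:3,r4:5,r5:3
cycle 2: issue MUL r2<-Mul1 // r0:8,r1:5,r2:Mul1,r3:3,r4:5,r5:3
cycle 3: CDB Add1=-6; issue ADD r1<-Add1 // r0:8,r1:Add1,r2:Mul1,r3:3,r4:5,r5:3
cycle 4: issue SUB r4<-Add2 // r0:8,r1:Add1,r2:Mul1,r3:3,r4:Add2,r5:3

STATUS = TAG Add2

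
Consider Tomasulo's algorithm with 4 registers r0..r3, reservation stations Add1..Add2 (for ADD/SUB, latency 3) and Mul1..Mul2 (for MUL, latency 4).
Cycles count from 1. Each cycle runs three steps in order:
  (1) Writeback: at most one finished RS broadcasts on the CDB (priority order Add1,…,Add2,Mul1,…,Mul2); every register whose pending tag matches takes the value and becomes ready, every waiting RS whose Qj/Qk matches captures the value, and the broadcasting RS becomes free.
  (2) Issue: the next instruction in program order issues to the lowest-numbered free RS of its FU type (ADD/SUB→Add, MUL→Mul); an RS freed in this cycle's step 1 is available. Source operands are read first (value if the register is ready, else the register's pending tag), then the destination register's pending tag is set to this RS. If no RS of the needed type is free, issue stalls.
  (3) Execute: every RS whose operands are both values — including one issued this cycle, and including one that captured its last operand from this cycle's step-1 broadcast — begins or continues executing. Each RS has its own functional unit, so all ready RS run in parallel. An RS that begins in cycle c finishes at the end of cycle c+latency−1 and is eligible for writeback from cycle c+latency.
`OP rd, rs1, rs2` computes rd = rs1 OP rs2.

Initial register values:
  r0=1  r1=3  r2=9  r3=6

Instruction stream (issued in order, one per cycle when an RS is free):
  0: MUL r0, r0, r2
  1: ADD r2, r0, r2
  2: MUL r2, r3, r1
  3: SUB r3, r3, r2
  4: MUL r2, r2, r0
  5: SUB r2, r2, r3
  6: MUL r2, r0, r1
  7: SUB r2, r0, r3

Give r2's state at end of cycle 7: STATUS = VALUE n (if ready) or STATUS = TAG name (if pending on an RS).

STATUS = TAG Mul1

c1: issue MUL r0<-Mul1 | r0:Mul1,r1:3,r2:9,r3:6
c2: issue ADD r2<-Add1 | r0:Mul1,r1:3,r2:Add1,r3:6
c3: issue MUL r2<-Mul2 | r0:Mul1,r1:3,r2:Mul2,r3:6
c4: issue SUB r3<-Add2 | r0:Mul1,r1:3,r2:Mul2,r3:Add2
c5: CDB Mul1=9; issue MUL r2<-Mul1 | r0:9,r1:3,r2:Mul1,r3:Add2
c6: stall | r0:9,r1:3,r2:Mul1,r3:Add2
c7: CDB Mul2=18; stall | r0:9,r1:3,r2:Mul1,r3:Add2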